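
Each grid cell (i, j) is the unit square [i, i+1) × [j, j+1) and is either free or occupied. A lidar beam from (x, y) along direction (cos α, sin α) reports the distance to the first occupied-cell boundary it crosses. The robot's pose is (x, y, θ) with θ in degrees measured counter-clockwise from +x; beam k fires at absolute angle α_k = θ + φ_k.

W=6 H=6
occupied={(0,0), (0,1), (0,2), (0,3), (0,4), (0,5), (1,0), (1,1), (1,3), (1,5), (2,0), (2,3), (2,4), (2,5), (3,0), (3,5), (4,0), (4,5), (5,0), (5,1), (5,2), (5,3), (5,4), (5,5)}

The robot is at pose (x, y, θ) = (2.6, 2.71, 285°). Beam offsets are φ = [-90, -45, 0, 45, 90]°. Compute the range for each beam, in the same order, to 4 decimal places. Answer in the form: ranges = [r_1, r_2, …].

beam 1: φ=-90°, α=195°
  direction (-0.9659, -0.2588); cell (2,2); t to first gridline: x 0.6212, y 2.7432 (then +1.0353 / +3.8637)
    (1,2) via x @ 0.6212
    (0,2) via x @ 1.6564  # hit
  → r_1 = 1.6564
beam 2: φ=-45°, α=240°
  direction (-0.5000, -0.8660); cell (2,2); t to first gridline: x 1.2000, y 0.8198 (then +2.0000 / +1.1547)
    (2,1) via y @ 0.8198
    (1,1) via x @ 1.2000  # hit
  → r_2 = 1.2000
beam 3: φ=0°, α=285°
  direction (0.2588, -0.9659); cell (2,2); t to first gridline: x 1.5455, y 0.7350 (then +3.8637 / +1.0353)
    (2,1) via y @ 0.7350
    (3,1) via x @ 1.5455
    (3,0) via y @ 1.7703  # hit
  → r_3 = 1.7703
beam 4: φ=45°, α=330°
  direction (0.8660, -0.5000); cell (2,2); t to first gridline: x 0.4619, y 1.4200 (then +1.1547 / +2.0000)
    (3,2) via x @ 0.4619
    (3,1) via y @ 1.4200
    (4,1) via x @ 1.6166
    (5,1) via x @ 2.7713  # hit
  → r_4 = 2.7713
beam 5: φ=90°, α=15°
  direction (0.9659, 0.2588); cell (2,2); t to first gridline: x 0.4141, y 1.1205 (then +1.0353 / +3.8637)
    (3,2) via x @ 0.4141
    (3,3) via y @ 1.1205
    (4,3) via x @ 1.4494
    (5,3) via x @ 2.4847  # hit
  → r_5 = 2.4847

ranges = [1.6564, 1.2000, 1.7703, 2.7713, 2.4847]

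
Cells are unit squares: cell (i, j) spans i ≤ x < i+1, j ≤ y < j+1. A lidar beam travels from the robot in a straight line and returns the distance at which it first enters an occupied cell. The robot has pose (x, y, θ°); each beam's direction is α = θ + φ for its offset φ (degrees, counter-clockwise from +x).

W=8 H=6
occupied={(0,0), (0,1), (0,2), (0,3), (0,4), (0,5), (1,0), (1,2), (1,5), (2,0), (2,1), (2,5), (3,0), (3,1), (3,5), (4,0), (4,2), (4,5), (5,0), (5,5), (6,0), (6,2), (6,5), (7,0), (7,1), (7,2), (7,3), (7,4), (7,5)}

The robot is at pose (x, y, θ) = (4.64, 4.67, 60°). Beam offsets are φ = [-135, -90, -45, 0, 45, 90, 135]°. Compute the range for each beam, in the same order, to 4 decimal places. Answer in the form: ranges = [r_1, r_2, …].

ranges = [3.7995, 2.7251, 1.2750, 0.3811, 0.3416, 0.6600, 3.7684]

beam 1: φ=-135°, α=285°
  direction (0.2588, -0.9659); cell (4,4); t to first gridline: x 1.3909, y 0.6936 (then +3.8637 / +1.0353)
    (4,3) via y @ 0.6936
    (5,3) via x @ 1.3909
    (5,2) via y @ 1.7289
    (5,1) via y @ 2.7642
    (5,0) via y @ 3.7995  # hit
  → r_1 = 3.7995
beam 2: φ=-90°, α=330°
  direction (0.8660, -0.5000); cell (4,4); t to first gridline: x 0.4157, y 1.3400 (then +1.1547 / +2.0000)
    (5,4) via x @ 0.4157
    (5,3) via y @ 1.3400
    (6,3) via x @ 1.5704
    (7,3) via x @ 2.7251  # hit
  → r_2 = 2.7251
beam 3: φ=-45°, α=15°
  direction (0.9659, 0.2588); cell (4,4); t to first gridline: x 0.3727, y 1.2750 (then +1.0353 / +3.8637)
    (5,4) via x @ 0.3727
    (5,5) via y @ 1.2750  # hit
  → r_3 = 1.2750
beam 4: φ=0°, α=60°
  direction (0.5000, 0.8660); cell (4,4); t to first gridline: x 0.7200, y 0.3811 (then +2.0000 / +1.1547)
    (4,5) via y @ 0.3811  # hit
  → r_4 = 0.3811
beam 5: φ=45°, α=105°
  direction (-0.2588, 0.9659); cell (4,4); t to first gridline: x 2.4728, y 0.3416 (then +3.8637 / +1.0353)
    (4,5) via y @ 0.3416  # hit
  → r_5 = 0.3416
beam 6: φ=90°, α=150°
  direction (-0.8660, 0.5000); cell (4,4); t to first gridline: x 0.7390, y 0.6600 (then +1.1547 / +2.0000)
    (4,5) via y @ 0.6600  # hit
  → r_6 = 0.6600
beam 7: φ=135°, α=195°
  direction (-0.9659, -0.2588); cell (4,4); t to first gridline: x 0.6626, y 2.5887 (then +1.0353 / +3.8637)
    (3,4) via x @ 0.6626
    (2,4) via x @ 1.6979
    (2,3) via y @ 2.5887
    (1,3) via x @ 2.7331
    (0,3) via x @ 3.7684  # hit
  → r_7 = 3.7684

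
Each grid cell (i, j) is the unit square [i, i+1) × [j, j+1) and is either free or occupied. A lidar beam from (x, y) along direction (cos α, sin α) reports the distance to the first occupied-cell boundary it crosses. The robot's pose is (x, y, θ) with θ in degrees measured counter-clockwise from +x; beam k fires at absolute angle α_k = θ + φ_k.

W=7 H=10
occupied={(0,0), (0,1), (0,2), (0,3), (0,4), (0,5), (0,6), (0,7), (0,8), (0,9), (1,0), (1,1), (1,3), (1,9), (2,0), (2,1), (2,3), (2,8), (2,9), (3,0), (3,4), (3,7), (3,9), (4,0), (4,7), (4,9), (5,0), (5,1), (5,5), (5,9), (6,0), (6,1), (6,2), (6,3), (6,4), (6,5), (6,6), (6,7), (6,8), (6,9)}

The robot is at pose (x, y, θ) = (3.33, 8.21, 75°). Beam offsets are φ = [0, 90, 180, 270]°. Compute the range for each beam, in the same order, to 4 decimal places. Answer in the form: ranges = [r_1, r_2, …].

ranges = [0.8179, 0.3416, 0.2174, 0.8114]

beam 1: φ=0°, α=75°
  cosα=0.2588 sinα=0.9659 | (3,8) | tMaxX 2.5887 tMaxY 0.8179 | tΔX 3.8637 tΔY 1.0353
    t=0.8179 [y] (3,9) — stop
  → r_1 = 0.8179
beam 2: φ=90°, α=165°
  cosα=-0.9659 sinα=0.2588 | (3,8) | tMaxX 0.3416 tMaxY 3.0523 | tΔX 1.0353 tΔY 3.8637
    t=0.3416 [x] (2,8) — stop
  → r_2 = 0.3416
beam 3: φ=180°, α=255°
  cosα=-0.2588 sinα=-0.9659 | (3,8) | tMaxX 1.2750 tMaxY 0.2174 | tΔX 3.8637 tΔY 1.0353
    t=0.2174 [y] (3,7) — stop
  → r_3 = 0.2174
beam 4: φ=270°, α=345°
  cosα=0.9659 sinα=-0.2588 | (3,8) | tMaxX 0.6936 tMaxY 0.8114 | tΔX 1.0353 tΔY 3.8637
    t=0.6936 [x] (4,8)
    t=0.8114 [y] (4,7) — stop
  → r_4 = 0.8114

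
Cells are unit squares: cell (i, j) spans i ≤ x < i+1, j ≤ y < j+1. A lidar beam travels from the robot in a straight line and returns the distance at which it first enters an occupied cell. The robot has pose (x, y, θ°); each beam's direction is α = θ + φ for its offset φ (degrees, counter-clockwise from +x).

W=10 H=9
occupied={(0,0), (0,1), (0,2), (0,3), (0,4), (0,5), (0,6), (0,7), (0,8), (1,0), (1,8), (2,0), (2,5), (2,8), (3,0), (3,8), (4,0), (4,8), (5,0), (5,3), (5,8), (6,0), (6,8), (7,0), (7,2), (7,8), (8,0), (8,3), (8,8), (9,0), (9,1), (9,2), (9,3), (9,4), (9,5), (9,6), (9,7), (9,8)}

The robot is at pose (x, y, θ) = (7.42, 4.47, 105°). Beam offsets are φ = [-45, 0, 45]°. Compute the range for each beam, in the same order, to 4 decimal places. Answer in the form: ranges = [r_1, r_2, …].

ranges = [3.1600, 3.6545, 7.0600]

beam 1: φ=-45°, α=60°
  cosα=0.5000 sinα=0.8660 | (7,4) | tMaxX 1.1600 tMaxY 0.6120 | tΔX 2.0000 tΔY 1.1547
    t=0.6120 [y] (7,5)
    t=1.1600 [x] (8,5)
    t=1.7667 [y] (8,6)
    t=2.9214 [y] (8,7)
    t=3.1600 [x] (9,7) — stop
  → r_1 = 3.1600
beam 2: φ=0°, α=105°
  cosα=-0.2588 sinα=0.9659 | (7,4) | tMaxX 1.6228 tMaxY 0.5487 | tΔX 3.8637 tΔY 1.0353
    t=0.5487 [y] (7,5)
    t=1.5840 [y] (7,6)
    t=1.6228 [x] (6,6)
    t=2.6192 [y] (6,7)
    t=3.6545 [y] (6,8) — stop
  → r_2 = 3.6545
beam 3: φ=45°, α=150°
  cosα=-0.8660 sinα=0.5000 | (7,4) | tMaxX 0.4850 tMaxY 1.0600 | tΔX 1.1547 tΔY 2.0000
    t=0.4850 [x] (6,4)
    t=1.0600 [y] (6,5)
    t=1.6397 [x] (5,5)
    t=2.7944 [x] (4,5)
    t=3.0600 [y] (4,6)
    t=3.9491 [x] (3,6)
    t=5.0600 [y] (3,7)
    t=5.1038 [x] (2,7)
    t=6.2585 [x] (1,7)
    t=7.0600 [y] (1,8) — stop
  → r_3 = 7.0600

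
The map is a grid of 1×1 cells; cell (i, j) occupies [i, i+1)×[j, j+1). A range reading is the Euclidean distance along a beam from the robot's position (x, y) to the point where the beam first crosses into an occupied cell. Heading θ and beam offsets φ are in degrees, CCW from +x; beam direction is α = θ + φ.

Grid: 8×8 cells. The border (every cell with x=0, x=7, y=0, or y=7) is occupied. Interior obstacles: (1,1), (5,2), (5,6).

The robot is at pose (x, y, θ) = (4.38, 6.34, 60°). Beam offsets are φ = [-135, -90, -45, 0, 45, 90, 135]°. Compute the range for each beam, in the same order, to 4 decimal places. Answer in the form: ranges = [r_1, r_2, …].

ranges = [3.4578, 3.0253, 0.6419, 0.7621, 0.6833, 1.3200, 3.4992]

beam 1: φ=-135°, α=285°
  dir = (cos 285°, sin 285°) = (0.2588, -0.9659); from cell (4,6)
  next x-line at t=2.3955, next y-line at t=0.3520; Δt_x=3.8637, Δt_y=1.0353
    y: enter (4,5) at t=0.3520
    y: enter (4,4) at t=1.3873
    x: enter (5,4) at t=2.3955
    y: enter (5,3) at t=2.4225
    y: enter (5,2) at t=3.4578 ← occupied
  → r_1 = 3.4578
beam 2: φ=-90°, α=330°
  dir = (cos 330°, sin 330°) = (0.8660, -0.5000); from cell (4,6)
  next x-line at t=0.7159, next y-line at t=0.6800; Δt_x=1.1547, Δt_y=2.0000
    y: enter (4,5) at t=0.6800
    x: enter (5,5) at t=0.7159
    x: enter (6,5) at t=1.8706
    y: enter (6,4) at t=2.6800
    x: enter (7,4) at t=3.0253 ← occupied
  → r_2 = 3.0253
beam 3: φ=-45°, α=15°
  dir = (cos 15°, sin 15°) = (0.9659, 0.2588); from cell (4,6)
  next x-line at t=0.6419, next y-line at t=2.5500; Δt_x=1.0353, Δt_y=3.8637
    x: enter (5,6) at t=0.6419 ← occupied
  → r_3 = 0.6419
beam 4: φ=0°, α=60°
  dir = (cos 60°, sin 60°) = (0.5000, 0.8660); from cell (4,6)
  next x-line at t=1.2400, next y-line at t=0.7621; Δt_x=2.0000, Δt_y=1.1547
    y: enter (4,7) at t=0.7621 ← occupied
  → r_4 = 0.7621
beam 5: φ=45°, α=105°
  dir = (cos 105°, sin 105°) = (-0.2588, 0.9659); from cell (4,6)
  next x-line at t=1.4682, next y-line at t=0.6833; Δt_x=3.8637, Δt_y=1.0353
    y: enter (4,7) at t=0.6833 ← occupied
  → r_5 = 0.6833
beam 6: φ=90°, α=150°
  dir = (cos 150°, sin 150°) = (-0.8660, 0.5000); from cell (4,6)
  next x-line at t=0.4388, next y-line at t=1.3200; Δt_x=1.1547, Δt_y=2.0000
    x: enter (3,6) at t=0.4388
    y: enter (3,7) at t=1.3200 ← occupied
  → r_6 = 1.3200
beam 7: φ=135°, α=195°
  dir = (cos 195°, sin 195°) = (-0.9659, -0.2588); from cell (4,6)
  next x-line at t=0.3934, next y-line at t=1.3137; Δt_x=1.0353, Δt_y=3.8637
    x: enter (3,6) at t=0.3934
    y: enter (3,5) at t=1.3137
    x: enter (2,5) at t=1.4287
    x: enter (1,5) at t=2.4640
    x: enter (0,5) at t=3.4992 ← occupied
  → r_7 = 3.4992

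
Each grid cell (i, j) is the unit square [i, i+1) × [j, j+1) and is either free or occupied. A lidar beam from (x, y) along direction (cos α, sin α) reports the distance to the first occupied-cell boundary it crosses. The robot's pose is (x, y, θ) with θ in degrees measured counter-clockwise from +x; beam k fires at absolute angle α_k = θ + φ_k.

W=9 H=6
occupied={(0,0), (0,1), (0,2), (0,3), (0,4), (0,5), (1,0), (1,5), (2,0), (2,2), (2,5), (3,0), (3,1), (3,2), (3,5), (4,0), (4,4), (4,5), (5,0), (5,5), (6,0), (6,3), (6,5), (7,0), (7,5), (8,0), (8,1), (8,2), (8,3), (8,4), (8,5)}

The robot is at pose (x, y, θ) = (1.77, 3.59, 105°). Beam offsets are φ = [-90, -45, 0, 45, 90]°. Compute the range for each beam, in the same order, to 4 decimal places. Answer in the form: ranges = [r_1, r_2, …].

ranges = [2.3087, 1.6281, 1.4597, 0.8891, 0.7972]

beam 1: φ=-90°, α=15°
  dir = (cos 15°, sin 15°) = (0.9659, 0.2588); from cell (1,3)
  next x-line at t=0.2381, next y-line at t=1.5841; Δt_x=1.0353, Δt_y=3.8637
    x: enter (2,3) at t=0.2381
    x: enter (3,3) at t=1.2734
    y: enter (3,4) at t=1.5841
    x: enter (4,4) at t=2.3087 ← occupied
  → r_1 = 2.3087
beam 2: φ=-45°, α=60°
  dir = (cos 60°, sin 60°) = (0.5000, 0.8660); from cell (1,3)
  next x-line at t=0.4600, next y-line at t=0.4734; Δt_x=2.0000, Δt_y=1.1547
    x: enter (2,3) at t=0.4600
    y: enter (2,4) at t=0.4734
    y: enter (2,5) at t=1.6281 ← occupied
  → r_2 = 1.6281
beam 3: φ=0°, α=105°
  dir = (cos 105°, sin 105°) = (-0.2588, 0.9659); from cell (1,3)
  next x-line at t=2.9751, next y-line at t=0.4245; Δt_x=3.8637, Δt_y=1.0353
    y: enter (1,4) at t=0.4245
    y: enter (1,5) at t=1.4597 ← occupied
  → r_3 = 1.4597
beam 4: φ=45°, α=150°
  dir = (cos 150°, sin 150°) = (-0.8660, 0.5000); from cell (1,3)
  next x-line at t=0.8891, next y-line at t=0.8200; Δt_x=1.1547, Δt_y=2.0000
    y: enter (1,4) at t=0.8200
    x: enter (0,4) at t=0.8891 ← occupied
  → r_4 = 0.8891
beam 5: φ=90°, α=195°
  dir = (cos 195°, sin 195°) = (-0.9659, -0.2588); from cell (1,3)
  next x-line at t=0.7972, next y-line at t=2.2796; Δt_x=1.0353, Δt_y=3.8637
    x: enter (0,3) at t=0.7972 ← occupied
  → r_5 = 0.7972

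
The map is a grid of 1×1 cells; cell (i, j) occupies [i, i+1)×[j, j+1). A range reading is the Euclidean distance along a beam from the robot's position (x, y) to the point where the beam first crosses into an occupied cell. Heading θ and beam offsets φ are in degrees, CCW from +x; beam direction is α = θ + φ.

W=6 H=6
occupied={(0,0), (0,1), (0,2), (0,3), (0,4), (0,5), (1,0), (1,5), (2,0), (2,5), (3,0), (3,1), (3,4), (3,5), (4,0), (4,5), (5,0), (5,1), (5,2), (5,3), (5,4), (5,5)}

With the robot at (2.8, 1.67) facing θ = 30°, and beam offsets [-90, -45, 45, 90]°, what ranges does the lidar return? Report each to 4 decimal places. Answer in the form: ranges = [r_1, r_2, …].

ranges = [0.4000, 0.2071, 2.4122, 3.6000]

beam 1: φ=-90°, α=300°
  cosα=0.5000 sinα=-0.8660 | (2,1) | tMaxX 0.4000 tMaxY 0.7736 | tΔX 2.0000 tΔY 1.1547
    t=0.4000 [x] (3,1) — stop
  → r_1 = 0.4000
beam 2: φ=-45°, α=345°
  cosα=0.9659 sinα=-0.2588 | (2,1) | tMaxX 0.2071 tMaxY 2.5887 | tΔX 1.0353 tΔY 3.8637
    t=0.2071 [x] (3,1) — stop
  → r_2 = 0.2071
beam 3: φ=45°, α=75°
  cosα=0.2588 sinα=0.9659 | (2,1) | tMaxX 0.7727 tMaxY 0.3416 | tΔX 3.8637 tΔY 1.0353
    t=0.3416 [y] (2,2)
    t=0.7727 [x] (3,2)
    t=1.3769 [y] (3,3)
    t=2.4122 [y] (3,4) — stop
  → r_3 = 2.4122
beam 4: φ=90°, α=120°
  cosα=-0.5000 sinα=0.8660 | (2,1) | tMaxX 1.6000 tMaxY 0.3811 | tΔX 2.0000 tΔY 1.1547
    t=0.3811 [y] (2,2)
    t=1.5358 [y] (2,3)
    t=1.6000 [x] (1,3)
    t=2.6905 [y] (1,4)
    t=3.6000 [x] (0,4) — stop
  → r_4 = 3.6000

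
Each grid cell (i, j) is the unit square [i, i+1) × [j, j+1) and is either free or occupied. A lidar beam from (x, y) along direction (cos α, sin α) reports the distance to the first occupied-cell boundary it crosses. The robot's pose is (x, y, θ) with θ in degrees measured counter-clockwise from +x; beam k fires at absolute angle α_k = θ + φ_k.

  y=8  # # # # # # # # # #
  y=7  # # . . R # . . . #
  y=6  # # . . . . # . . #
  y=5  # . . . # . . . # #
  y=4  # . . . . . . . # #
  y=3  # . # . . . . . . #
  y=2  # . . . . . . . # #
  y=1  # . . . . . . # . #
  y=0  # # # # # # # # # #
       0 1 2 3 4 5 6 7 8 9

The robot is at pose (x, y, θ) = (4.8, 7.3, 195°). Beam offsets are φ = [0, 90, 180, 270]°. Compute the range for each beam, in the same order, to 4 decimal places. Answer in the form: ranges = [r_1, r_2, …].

beam 1: φ=0°, α=195°
  dir = (cos 195°, sin 195°) = (-0.9659, -0.2588); from cell (4,7)
  next x-line at t=0.8282, next y-line at t=1.1591; Δt_x=1.0353, Δt_y=3.8637
    x: enter (3,7) at t=0.8282
    y: enter (3,6) at t=1.1591
    x: enter (2,6) at t=1.8635
    x: enter (1,6) at t=2.8988 ← occupied
  → r_1 = 2.8988
beam 2: φ=90°, α=285°
  dir = (cos 285°, sin 285°) = (0.2588, -0.9659); from cell (4,7)
  next x-line at t=0.7727, next y-line at t=0.3106; Δt_x=3.8637, Δt_y=1.0353
    y: enter (4,6) at t=0.3106
    x: enter (5,6) at t=0.7727
    y: enter (5,5) at t=1.3459
    y: enter (5,4) at t=2.3811
    y: enter (5,3) at t=3.4164
    y: enter (5,2) at t=4.4517
    x: enter (6,2) at t=4.6364
    y: enter (6,1) at t=5.4870
    y: enter (6,0) at t=6.5222 ← occupied
  → r_2 = 6.5222
beam 3: φ=180°, α=15°
  dir = (cos 15°, sin 15°) = (0.9659, 0.2588); from cell (4,7)
  next x-line at t=0.2071, next y-line at t=2.7046; Δt_x=1.0353, Δt_y=3.8637
    x: enter (5,7) at t=0.2071 ← occupied
  → r_3 = 0.2071
beam 4: φ=270°, α=105°
  dir = (cos 105°, sin 105°) = (-0.2588, 0.9659); from cell (4,7)
  next x-line at t=3.0910, next y-line at t=0.7247; Δt_x=3.8637, Δt_y=1.0353
    y: enter (4,8) at t=0.7247 ← occupied
  → r_4 = 0.7247

ranges = [2.8988, 6.5222, 0.2071, 0.7247]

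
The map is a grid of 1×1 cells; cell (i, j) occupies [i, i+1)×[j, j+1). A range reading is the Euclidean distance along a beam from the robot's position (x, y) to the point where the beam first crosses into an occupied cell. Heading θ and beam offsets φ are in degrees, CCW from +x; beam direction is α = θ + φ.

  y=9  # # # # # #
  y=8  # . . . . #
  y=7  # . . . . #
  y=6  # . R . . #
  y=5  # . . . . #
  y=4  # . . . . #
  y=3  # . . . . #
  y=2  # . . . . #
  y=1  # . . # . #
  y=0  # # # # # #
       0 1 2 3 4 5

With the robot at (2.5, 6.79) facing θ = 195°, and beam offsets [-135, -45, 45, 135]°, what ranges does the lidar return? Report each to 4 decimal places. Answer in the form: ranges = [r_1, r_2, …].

beam 1: φ=-135°, α=60°
  dir = (cos 60°, sin 60°) = (0.5000, 0.8660); from cell (2,6)
  next x-line at t=1.0000, next y-line at t=0.2425; Δt_x=2.0000, Δt_y=1.1547
    y: enter (2,7) at t=0.2425
    x: enter (3,7) at t=1.0000
    y: enter (3,8) at t=1.3972
    y: enter (3,9) at t=2.5519 ← occupied
  → r_1 = 2.5519
beam 2: φ=-45°, α=150°
  dir = (cos 150°, sin 150°) = (-0.8660, 0.5000); from cell (2,6)
  next x-line at t=0.5774, next y-line at t=0.4200; Δt_x=1.1547, Δt_y=2.0000
    y: enter (2,7) at t=0.4200
    x: enter (1,7) at t=0.5774
    x: enter (0,7) at t=1.7321 ← occupied
  → r_2 = 1.7321
beam 3: φ=45°, α=240°
  dir = (cos 240°, sin 240°) = (-0.5000, -0.8660); from cell (2,6)
  next x-line at t=1.0000, next y-line at t=0.9122; Δt_x=2.0000, Δt_y=1.1547
    y: enter (2,5) at t=0.9122
    x: enter (1,5) at t=1.0000
    y: enter (1,4) at t=2.0669
    x: enter (0,4) at t=3.0000 ← occupied
  → r_3 = 3.0000
beam 4: φ=135°, α=330°
  dir = (cos 330°, sin 330°) = (0.8660, -0.5000); from cell (2,6)
  next x-line at t=0.5774, next y-line at t=1.5800; Δt_x=1.1547, Δt_y=2.0000
    x: enter (3,6) at t=0.5774
    y: enter (3,5) at t=1.5800
    x: enter (4,5) at t=1.7321
    x: enter (5,5) at t=2.8868 ← occupied
  → r_4 = 2.8868

ranges = [2.5519, 1.7321, 3.0000, 2.8868]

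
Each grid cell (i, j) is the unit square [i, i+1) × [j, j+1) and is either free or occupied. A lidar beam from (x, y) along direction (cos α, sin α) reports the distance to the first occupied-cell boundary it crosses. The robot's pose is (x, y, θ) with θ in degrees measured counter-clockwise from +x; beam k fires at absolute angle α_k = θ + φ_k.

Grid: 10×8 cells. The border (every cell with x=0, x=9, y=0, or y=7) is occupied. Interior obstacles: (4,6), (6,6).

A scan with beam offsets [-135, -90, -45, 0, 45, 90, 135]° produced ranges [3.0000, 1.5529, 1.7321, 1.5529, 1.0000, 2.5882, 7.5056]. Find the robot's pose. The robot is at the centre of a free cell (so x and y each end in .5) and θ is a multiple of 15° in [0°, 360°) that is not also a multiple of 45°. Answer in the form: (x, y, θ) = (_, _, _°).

Enumerate (i+0.5, j+0.5, θ) over the 46 free cells and 16 admissible headings. For each, cast all 7 beams and compare to the given ranges.
  (8.5, 4.5, 120°): beam 1 = 0.5176 ≠ 3.0000 ✗
  (2.5, 5.5, 30°): beam 1 = 4.6587 ≠ 3.0000 ✗
  (8.5, 1.5, 165°): beam 1 = 0.5774 ≠ 3.0000 ✗
  (4.5, 4.5, 240°): beam 1 = 1.5529 ≠ 3.0000 ✗
  …
  (7.5, 5.5, 75°): r_1=3.0000, r_2=1.5529, r_3=1.7321, r_4=1.5529, r_5=1.0000, r_6=2.5882, r_7=7.5056 — all match ✓
No second candidate reproduces the full scan.

(x, y, θ) = (7.5, 5.5, 75°)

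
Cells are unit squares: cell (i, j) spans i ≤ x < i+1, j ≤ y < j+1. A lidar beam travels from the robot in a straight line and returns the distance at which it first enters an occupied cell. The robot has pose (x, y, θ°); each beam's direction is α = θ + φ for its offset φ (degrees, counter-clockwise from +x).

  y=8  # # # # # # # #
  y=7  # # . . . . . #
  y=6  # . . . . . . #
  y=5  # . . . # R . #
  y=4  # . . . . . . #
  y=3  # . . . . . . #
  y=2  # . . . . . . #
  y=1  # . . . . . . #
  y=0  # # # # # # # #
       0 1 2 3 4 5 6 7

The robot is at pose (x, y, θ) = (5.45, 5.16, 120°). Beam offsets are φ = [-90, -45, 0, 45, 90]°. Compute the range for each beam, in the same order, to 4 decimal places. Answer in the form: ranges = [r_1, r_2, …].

ranges = [1.7898, 2.9402, 0.9000, 0.4659, 5.1384]

beam 1: φ=-90°, α=30°
  d=(0.8660,0.5000)  start (5,5)  tX=0.6351 tY=1.6800  stride 1/|dx|=1.1547 1/|dy|=2.0000
    cross x-line → (6,5), t=0.6351
    cross y-line → (6,6), t=1.6800
    cross x-line → (7,6), t=1.7898 (wall)
  → r_1 = 1.7898
beam 2: φ=-45°, α=75°
  d=(0.2588,0.9659)  start (5,5)  tX=2.1250 tY=0.8696  stride 1/|dx|=3.8637 1/|dy|=1.0353
    cross y-line → (5,6), t=0.8696
    cross y-line → (5,7), t=1.9049
    cross x-line → (6,7), t=2.1250
    cross y-line → (6,8), t=2.9402 (wall)
  → r_2 = 2.9402
beam 3: φ=0°, α=120°
  d=(-0.5000,0.8660)  start (5,5)  tX=0.9000 tY=0.9699  stride 1/|dx|=2.0000 1/|dy|=1.1547
    cross x-line → (4,5), t=0.9000 (wall)
  → r_3 = 0.9000
beam 4: φ=45°, α=165°
  d=(-0.9659,0.2588)  start (5,5)  tX=0.4659 tY=3.2455  stride 1/|dx|=1.0353 1/|dy|=3.8637
    cross x-line → (4,5), t=0.4659 (wall)
  → r_4 = 0.4659
beam 5: φ=90°, α=210°
  d=(-0.8660,-0.5000)  start (5,5)  tX=0.5196 tY=0.3200  stride 1/|dx|=1.1547 1/|dy|=2.0000
    cross y-line → (5,4), t=0.3200
    cross x-line → (4,4), t=0.5196
    cross x-line → (3,4), t=1.6743
    cross y-line → (3,3), t=2.3200
    cross x-line → (2,3), t=2.8290
    cross x-line → (1,3), t=3.9837
    cross y-line → (1,2), t=4.3200
    cross x-line → (0,2), t=5.1384 (wall)
  → r_5 = 5.1384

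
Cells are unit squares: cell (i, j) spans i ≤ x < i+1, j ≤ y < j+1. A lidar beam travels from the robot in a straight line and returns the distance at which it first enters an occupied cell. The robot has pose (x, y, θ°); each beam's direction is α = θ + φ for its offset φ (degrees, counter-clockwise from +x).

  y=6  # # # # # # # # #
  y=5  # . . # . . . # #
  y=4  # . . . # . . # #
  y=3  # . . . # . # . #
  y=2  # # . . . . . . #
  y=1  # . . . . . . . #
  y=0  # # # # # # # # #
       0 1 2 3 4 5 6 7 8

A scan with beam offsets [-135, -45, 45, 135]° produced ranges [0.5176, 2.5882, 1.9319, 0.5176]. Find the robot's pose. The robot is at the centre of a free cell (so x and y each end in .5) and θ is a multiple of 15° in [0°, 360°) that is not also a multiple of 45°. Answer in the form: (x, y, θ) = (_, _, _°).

Candidates: 28 free-cell centres × 16 headings = 448 poses. Raycast each; keep the one whose scan matches to 4 dp.
  (6.5, 5.5, 105°): beam 1 = 0.5774 ≠ 0.5176 ✗
  (6.5, 1.5, 75°): beam 1 = 0.5774 ≠ 0.5176 ✗
  (5.5, 3.5, 210°): beam 1 = 2.5882 ≠ 0.5176 ✗
  …
  (1.5, 3.5, 60°): r_1=0.5176, r_2=2.5882, r_3=1.9319, r_4=0.5176 — all match ✓
Unique over the lattice → pose = (1.5, 3.5, 60°).

(x, y, θ) = (1.5, 3.5, 60°)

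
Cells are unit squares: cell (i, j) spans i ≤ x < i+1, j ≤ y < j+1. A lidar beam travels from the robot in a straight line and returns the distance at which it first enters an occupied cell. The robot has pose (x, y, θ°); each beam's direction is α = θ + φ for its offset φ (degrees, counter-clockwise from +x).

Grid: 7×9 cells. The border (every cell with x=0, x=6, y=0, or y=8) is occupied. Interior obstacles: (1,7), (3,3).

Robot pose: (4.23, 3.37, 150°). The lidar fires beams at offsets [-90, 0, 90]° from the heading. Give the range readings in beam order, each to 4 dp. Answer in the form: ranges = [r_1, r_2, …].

ranges = [3.5400, 0.2656, 2.7366]

beam 1: φ=-90°, α=60°
  dir = (cos 60°, sin 60°) = (0.5000, 0.8660); from cell (4,3)
  next x-line at t=1.5400, next y-line at t=0.7275; Δt_x=2.0000, Δt_y=1.1547
    y: enter (4,4) at t=0.7275
    x: enter (5,4) at t=1.5400
    y: enter (5,5) at t=1.8822
    y: enter (5,6) at t=3.0369
    x: enter (6,6) at t=3.5400 ← occupied
  → r_1 = 3.5400
beam 2: φ=0°, α=150°
  dir = (cos 150°, sin 150°) = (-0.8660, 0.5000); from cell (4,3)
  next x-line at t=0.2656, next y-line at t=1.2600; Δt_x=1.1547, Δt_y=2.0000
    x: enter (3,3) at t=0.2656 ← occupied
  → r_2 = 0.2656
beam 3: φ=90°, α=240°
  dir = (cos 240°, sin 240°) = (-0.5000, -0.8660); from cell (4,3)
  next x-line at t=0.4600, next y-line at t=0.4272; Δt_x=2.0000, Δt_y=1.1547
    y: enter (4,2) at t=0.4272
    x: enter (3,2) at t=0.4600
    y: enter (3,1) at t=1.5819
    x: enter (2,1) at t=2.4600
    y: enter (2,0) at t=2.7366 ← occupied
  → r_3 = 2.7366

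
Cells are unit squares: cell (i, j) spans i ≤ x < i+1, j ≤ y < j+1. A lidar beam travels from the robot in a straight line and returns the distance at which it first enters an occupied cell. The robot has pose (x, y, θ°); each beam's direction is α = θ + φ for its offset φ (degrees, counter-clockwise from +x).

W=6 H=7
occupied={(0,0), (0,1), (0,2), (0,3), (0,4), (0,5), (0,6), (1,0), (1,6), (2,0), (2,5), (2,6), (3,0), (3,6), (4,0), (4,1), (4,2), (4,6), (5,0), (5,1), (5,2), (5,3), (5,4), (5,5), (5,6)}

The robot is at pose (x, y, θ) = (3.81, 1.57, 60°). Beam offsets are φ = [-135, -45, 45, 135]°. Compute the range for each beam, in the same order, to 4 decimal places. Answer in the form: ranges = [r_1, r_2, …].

ranges = [0.5901, 0.1967, 3.5510, 2.2023]

beam 1: φ=-135°, α=285°
  direction (0.2588, -0.9659); cell (3,1); t to first gridline: x 0.7341, y 0.5901 (then +3.8637 / +1.0353)
    (3,0) via y @ 0.5901  # hit
  → r_1 = 0.5901
beam 2: φ=-45°, α=15°
  direction (0.9659, 0.2588); cell (3,1); t to first gridline: x 0.1967, y 1.6614 (then +1.0353 / +3.8637)
    (4,1) via x @ 0.1967  # hit
  → r_2 = 0.1967
beam 3: φ=45°, α=105°
  direction (-0.2588, 0.9659); cell (3,1); t to first gridline: x 3.1296, y 0.4452 (then +3.8637 / +1.0353)
    (3,2) via y @ 0.4452
    (3,3) via y @ 1.4804
    (3,4) via y @ 2.5157
    (2,4) via x @ 3.1296
    (2,5) via y @ 3.5510  # hit
  → r_3 = 3.5510
beam 4: φ=135°, α=195°
  direction (-0.9659, -0.2588); cell (3,1); t to first gridline: x 0.8386, y 2.2023 (then +1.0353 / +3.8637)
    (2,1) via x @ 0.8386
    (1,1) via x @ 1.8738
    (1,0) via y @ 2.2023  # hit
  → r_4 = 2.2023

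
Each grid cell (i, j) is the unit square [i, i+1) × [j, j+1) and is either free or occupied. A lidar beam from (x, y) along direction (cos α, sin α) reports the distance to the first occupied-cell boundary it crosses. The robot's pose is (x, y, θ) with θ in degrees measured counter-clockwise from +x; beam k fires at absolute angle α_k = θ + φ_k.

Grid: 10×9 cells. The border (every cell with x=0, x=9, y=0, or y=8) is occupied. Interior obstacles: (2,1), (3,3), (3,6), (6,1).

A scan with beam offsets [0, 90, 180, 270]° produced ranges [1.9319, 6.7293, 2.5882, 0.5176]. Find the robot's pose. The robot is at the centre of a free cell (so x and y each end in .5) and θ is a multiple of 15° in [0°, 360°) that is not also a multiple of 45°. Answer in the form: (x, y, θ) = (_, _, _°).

(x, y, θ) = (6.5, 7.5, 165°)

Candidates: 52 free-cell centres × 16 headings = 832 poses. Raycast each; keep the one whose scan matches to 4 dp.
  (5.5, 4.5, 30°): beam 1 = 4.0415 ≠ 1.9319 ✗
  (2.5, 4.5, 150°): beam 1 = 1.7321 ≠ 1.9319 ✗
  (4.5, 6.5, 165°): beam 1 = 0.5176 ≠ 1.9319 ✗
  (5.5, 2.5, 165°): beam 2 = 1.5529 ≠ 6.7293 ✗
  …
  (6.5, 7.5, 165°): r_1=1.9319, r_2=6.7293, r_3=2.5882, r_4=0.5176 — all match ✓
Only this pose fits every beam.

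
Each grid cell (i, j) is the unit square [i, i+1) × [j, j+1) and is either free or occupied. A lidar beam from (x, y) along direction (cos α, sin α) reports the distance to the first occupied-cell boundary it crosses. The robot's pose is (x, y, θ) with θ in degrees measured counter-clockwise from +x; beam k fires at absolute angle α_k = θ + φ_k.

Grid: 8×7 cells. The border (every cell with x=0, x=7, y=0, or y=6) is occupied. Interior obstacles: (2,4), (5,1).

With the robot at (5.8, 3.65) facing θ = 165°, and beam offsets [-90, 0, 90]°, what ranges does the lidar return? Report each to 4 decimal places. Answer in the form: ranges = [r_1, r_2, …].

beam 1: φ=-90°, α=75°
  dir = (cos 75°, sin 75°) = (0.2588, 0.9659); from cell (5,3)
  next x-line at t=0.7727, next y-line at t=0.3623; Δt_x=3.8637, Δt_y=1.0353
    y: enter (5,4) at t=0.3623
    x: enter (6,4) at t=0.7727
    y: enter (6,5) at t=1.3976
    y: enter (6,6) at t=2.4329 ← occupied
  → r_1 = 2.4329
beam 2: φ=0°, α=165°
  dir = (cos 165°, sin 165°) = (-0.9659, 0.2588); from cell (5,3)
  next x-line at t=0.8282, next y-line at t=1.3523; Δt_x=1.0353, Δt_y=3.8637
    x: enter (4,3) at t=0.8282
    y: enter (4,4) at t=1.3523
    x: enter (3,4) at t=1.8635
    x: enter (2,4) at t=2.8988 ← occupied
  → r_2 = 2.8988
beam 3: φ=90°, α=255°
  dir = (cos 255°, sin 255°) = (-0.2588, -0.9659); from cell (5,3)
  next x-line at t=3.0910, next y-line at t=0.6729; Δt_x=3.8637, Δt_y=1.0353
    y: enter (5,2) at t=0.6729
    y: enter (5,1) at t=1.7082 ← occupied
  → r_3 = 1.7082

ranges = [2.4329, 2.8988, 1.7082]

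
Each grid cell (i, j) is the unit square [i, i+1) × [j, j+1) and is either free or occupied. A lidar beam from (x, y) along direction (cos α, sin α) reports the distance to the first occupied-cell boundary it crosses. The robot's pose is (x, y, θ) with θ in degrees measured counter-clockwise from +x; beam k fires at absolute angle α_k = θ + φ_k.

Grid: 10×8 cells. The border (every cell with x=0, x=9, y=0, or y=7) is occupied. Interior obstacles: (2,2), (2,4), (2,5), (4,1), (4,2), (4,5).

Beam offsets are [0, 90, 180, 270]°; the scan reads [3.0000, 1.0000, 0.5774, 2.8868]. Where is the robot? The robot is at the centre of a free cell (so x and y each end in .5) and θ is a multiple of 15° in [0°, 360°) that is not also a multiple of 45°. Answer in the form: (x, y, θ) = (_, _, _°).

The pose lattice has 42·16 = 672 candidates. Test each by forward raycasting.
  (5.5, 3.5, 255°): beam 1 = 1.9319 ≠ 3.0000 ✗
  (7.5, 3.5, 330°): beam 1 = 1.7321 ≠ 3.0000 ✗
  (3.5, 3.5, 75°): beam 1 = 1.9319 ≠ 3.0000 ✗
  (3.5, 1.5, 195°): beam 1 = 1.9319 ≠ 3.0000 ✗
  …
  (7.5, 6.5, 300°): r_1=3.0000, r_2=1.0000, r_3=0.5774, r_4=2.8868 — all match ✓
Unique over the lattice → pose = (7.5, 6.5, 300°).

(x, y, θ) = (7.5, 6.5, 300°)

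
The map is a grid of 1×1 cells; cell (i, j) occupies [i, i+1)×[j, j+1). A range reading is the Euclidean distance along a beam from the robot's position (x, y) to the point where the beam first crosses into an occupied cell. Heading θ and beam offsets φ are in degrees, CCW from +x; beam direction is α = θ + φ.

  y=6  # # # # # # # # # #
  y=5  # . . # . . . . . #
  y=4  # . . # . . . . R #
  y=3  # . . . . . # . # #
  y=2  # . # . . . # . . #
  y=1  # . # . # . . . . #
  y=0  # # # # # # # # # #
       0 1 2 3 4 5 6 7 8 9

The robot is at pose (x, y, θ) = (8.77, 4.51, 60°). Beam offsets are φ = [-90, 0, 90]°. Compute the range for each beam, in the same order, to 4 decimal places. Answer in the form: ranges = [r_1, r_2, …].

ranges = [0.2656, 0.4600, 2.9800]

beam 1: φ=-90°, α=330°
  dir = (cos 330°, sin 330°) = (0.8660, -0.5000); from cell (8,4)
  next x-line at t=0.2656, next y-line at t=1.0200; Δt_x=1.1547, Δt_y=2.0000
    x: enter (9,4) at t=0.2656 ← occupied
  → r_1 = 0.2656
beam 2: φ=0°, α=60°
  dir = (cos 60°, sin 60°) = (0.5000, 0.8660); from cell (8,4)
  next x-line at t=0.4600, next y-line at t=0.5658; Δt_x=2.0000, Δt_y=1.1547
    x: enter (9,4) at t=0.4600 ← occupied
  → r_2 = 0.4600
beam 3: φ=90°, α=150°
  dir = (cos 150°, sin 150°) = (-0.8660, 0.5000); from cell (8,4)
  next x-line at t=0.8891, next y-line at t=0.9800; Δt_x=1.1547, Δt_y=2.0000
    x: enter (7,4) at t=0.8891
    y: enter (7,5) at t=0.9800
    x: enter (6,5) at t=2.0438
    y: enter (6,6) at t=2.9800 ← occupied
  → r_3 = 2.9800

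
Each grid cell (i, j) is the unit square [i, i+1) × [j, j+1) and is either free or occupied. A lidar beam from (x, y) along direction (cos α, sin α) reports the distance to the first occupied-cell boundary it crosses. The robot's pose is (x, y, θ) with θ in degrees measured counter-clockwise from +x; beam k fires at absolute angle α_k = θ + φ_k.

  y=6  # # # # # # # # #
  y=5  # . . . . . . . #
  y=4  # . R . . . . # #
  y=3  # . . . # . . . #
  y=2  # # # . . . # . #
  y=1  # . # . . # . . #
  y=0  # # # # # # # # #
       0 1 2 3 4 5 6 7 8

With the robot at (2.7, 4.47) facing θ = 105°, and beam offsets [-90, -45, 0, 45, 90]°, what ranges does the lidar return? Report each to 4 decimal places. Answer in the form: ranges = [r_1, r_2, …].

ranges = [5.4870, 1.7667, 1.5840, 1.9630, 1.7600]

beam 1: φ=-90°, α=15°
  cosα=0.9659 sinα=0.2588 | (2,4) | tMaxX 0.3106 tMaxY 2.0478 | tΔX 1.0353 tΔY 3.8637
    t=0.3106 [x] (3,4)
    t=1.3459 [x] (4,4)
    t=2.0478 [y] (4,5)
    t=2.3811 [x] (5,5)
    t=3.4164 [x] (6,5)
    t=4.4517 [x] (7,5)
    t=5.4870 [x] (8,5) — stop
  → r_1 = 5.4870
beam 2: φ=-45°, α=60°
  cosα=0.5000 sinα=0.8660 | (2,4) | tMaxX 0.6000 tMaxY 0.6120 | tΔX 2.0000 tΔY 1.1547
    t=0.6000 [x] (3,4)
    t=0.6120 [y] (3,5)
    t=1.7667 [y] (3,6) — stop
  → r_2 = 1.7667
beam 3: φ=0°, α=105°
  cosα=-0.2588 sinα=0.9659 | (2,4) | tMaxX 2.7046 tMaxY 0.5487 | tΔX 3.8637 tΔY 1.0353
    t=0.5487 [y] (2,5)
    t=1.5840 [y] (2,6) — stop
  → r_3 = 1.5840
beam 4: φ=45°, α=150°
  cosα=-0.8660 sinα=0.5000 | (2,4) | tMaxX 0.8083 tMaxY 1.0600 | tΔX 1.1547 tΔY 2.0000
    t=0.8083 [x] (1,4)
    t=1.0600 [y] (1,5)
    t=1.9630 [x] (0,5) — stop
  → r_4 = 1.9630
beam 5: φ=90°, α=195°
  cosα=-0.9659 sinα=-0.2588 | (2,4) | tMaxX 0.7247 tMaxY 1.8159 | tΔX 1.0353 tΔY 3.8637
    t=0.7247 [x] (1,4)
    t=1.7600 [x] (0,4) — stop
  → r_5 = 1.7600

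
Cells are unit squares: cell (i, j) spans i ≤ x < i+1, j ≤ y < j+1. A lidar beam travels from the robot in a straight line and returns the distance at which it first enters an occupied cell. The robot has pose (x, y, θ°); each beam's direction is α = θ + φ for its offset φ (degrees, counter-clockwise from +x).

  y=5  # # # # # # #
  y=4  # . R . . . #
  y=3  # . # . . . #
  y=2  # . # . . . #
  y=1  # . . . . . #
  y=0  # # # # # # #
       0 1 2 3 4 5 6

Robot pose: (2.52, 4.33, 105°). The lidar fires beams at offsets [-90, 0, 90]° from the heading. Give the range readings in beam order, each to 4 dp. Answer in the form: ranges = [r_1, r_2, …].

beam 1: φ=-90°, α=15°
  cosα=0.9659 sinα=0.2588 | (2,4) | tMaxX 0.4969 tMaxY 2.5887 | tΔX 1.0353 tΔY 3.8637
    t=0.4969 [x] (3,4)
    t=1.5322 [x] (4,4)
    t=2.5675 [x] (5,4)
    t=2.5887 [y] (5,5) — stop
  → r_1 = 2.5887
beam 2: φ=0°, α=105°
  cosα=-0.2588 sinα=0.9659 | (2,4) | tMaxX 2.0091 tMaxY 0.6936 | tΔX 3.8637 tΔY 1.0353
    t=0.6936 [y] (2,5) — stop
  → r_2 = 0.6936
beam 3: φ=90°, α=195°
  cosα=-0.9659 sinα=-0.2588 | (2,4) | tMaxX 0.5383 tMaxY 1.2750 | tΔX 1.0353 tΔY 3.8637
    t=0.5383 [x] (1,4)
    t=1.2750 [y] (1,3)
    t=1.5736 [x] (0,3) — stop
  → r_3 = 1.5736

ranges = [2.5887, 0.6936, 1.5736]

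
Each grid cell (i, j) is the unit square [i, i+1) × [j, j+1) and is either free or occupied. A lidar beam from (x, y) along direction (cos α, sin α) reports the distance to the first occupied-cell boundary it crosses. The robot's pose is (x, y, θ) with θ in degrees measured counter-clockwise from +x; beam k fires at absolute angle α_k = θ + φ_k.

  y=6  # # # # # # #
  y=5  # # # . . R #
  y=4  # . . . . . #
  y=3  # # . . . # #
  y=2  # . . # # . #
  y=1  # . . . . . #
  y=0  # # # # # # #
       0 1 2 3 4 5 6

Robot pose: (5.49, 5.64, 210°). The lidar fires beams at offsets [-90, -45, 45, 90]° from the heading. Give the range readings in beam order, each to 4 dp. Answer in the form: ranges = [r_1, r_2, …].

beam 1: φ=-90°, α=120°
  direction (-0.5000, 0.8660); cell (5,5); t to first gridline: x 0.9800, y 0.4157 (then +2.0000 / +1.1547)
    (5,6) via y @ 0.4157  # hit
  → r_1 = 0.4157
beam 2: φ=-45°, α=165°
  direction (-0.9659, 0.2588); cell (5,5); t to first gridline: x 0.5073, y 1.3909 (then +1.0353 / +3.8637)
    (4,5) via x @ 0.5073
    (4,6) via y @ 1.3909  # hit
  → r_2 = 1.3909
beam 3: φ=45°, α=255°
  direction (-0.2588, -0.9659); cell (5,5); t to first gridline: x 1.8932, y 0.6626 (then +3.8637 / +1.0353)
    (5,4) via y @ 0.6626
    (5,3) via y @ 1.6979  # hit
  → r_3 = 1.6979
beam 4: φ=90°, α=300°
  direction (0.5000, -0.8660); cell (5,5); t to first gridline: x 1.0200, y 0.7390 (then +2.0000 / +1.1547)
    (5,4) via y @ 0.7390
    (6,4) via x @ 1.0200  # hit
  → r_4 = 1.0200

ranges = [0.4157, 1.3909, 1.6979, 1.0200]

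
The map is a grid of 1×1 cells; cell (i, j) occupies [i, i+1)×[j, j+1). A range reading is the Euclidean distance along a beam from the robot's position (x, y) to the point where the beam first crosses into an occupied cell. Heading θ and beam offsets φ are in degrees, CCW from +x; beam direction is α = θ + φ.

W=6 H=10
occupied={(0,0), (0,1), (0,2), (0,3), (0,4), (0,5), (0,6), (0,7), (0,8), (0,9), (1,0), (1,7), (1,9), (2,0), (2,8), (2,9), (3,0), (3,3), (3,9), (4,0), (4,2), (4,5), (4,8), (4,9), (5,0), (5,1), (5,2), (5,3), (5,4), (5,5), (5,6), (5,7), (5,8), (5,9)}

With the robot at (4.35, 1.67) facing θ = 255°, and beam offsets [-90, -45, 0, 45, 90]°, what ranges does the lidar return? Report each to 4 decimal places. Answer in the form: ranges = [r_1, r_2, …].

beam 1: φ=-90°, α=165°
  direction (-0.9659, 0.2588); cell (4,1); t to first gridline: x 0.3623, y 1.2750 (then +1.0353 / +3.8637)
    (3,1) via x @ 0.3623
    (3,2) via y @ 1.2750
    (2,2) via x @ 1.3976
    (1,2) via x @ 2.4329
    (0,2) via x @ 3.4682  # hit
  → r_1 = 3.4682
beam 2: φ=-45°, α=210°
  direction (-0.8660, -0.5000); cell (4,1); t to first gridline: x 0.4041, y 1.3400 (then +1.1547 / +2.0000)
    (3,1) via x @ 0.4041
    (3,0) via y @ 1.3400  # hit
  → r_2 = 1.3400
beam 3: φ=0°, α=255°
  direction (-0.2588, -0.9659); cell (4,1); t to first gridline: x 1.3523, y 0.6936 (then +3.8637 / +1.0353)
    (4,0) via y @ 0.6936  # hit
  → r_3 = 0.6936
beam 4: φ=45°, α=300°
  direction (0.5000, -0.8660); cell (4,1); t to first gridline: x 1.3000, y 0.7736 (then +2.0000 / +1.1547)
    (4,0) via y @ 0.7736  # hit
  → r_4 = 0.7736
beam 5: φ=90°, α=345°
  direction (0.9659, -0.2588); cell (4,1); t to first gridline: x 0.6729, y 2.5887 (then +1.0353 / +3.8637)
    (5,1) via x @ 0.6729  # hit
  → r_5 = 0.6729

ranges = [3.4682, 1.3400, 0.6936, 0.7736, 0.6729]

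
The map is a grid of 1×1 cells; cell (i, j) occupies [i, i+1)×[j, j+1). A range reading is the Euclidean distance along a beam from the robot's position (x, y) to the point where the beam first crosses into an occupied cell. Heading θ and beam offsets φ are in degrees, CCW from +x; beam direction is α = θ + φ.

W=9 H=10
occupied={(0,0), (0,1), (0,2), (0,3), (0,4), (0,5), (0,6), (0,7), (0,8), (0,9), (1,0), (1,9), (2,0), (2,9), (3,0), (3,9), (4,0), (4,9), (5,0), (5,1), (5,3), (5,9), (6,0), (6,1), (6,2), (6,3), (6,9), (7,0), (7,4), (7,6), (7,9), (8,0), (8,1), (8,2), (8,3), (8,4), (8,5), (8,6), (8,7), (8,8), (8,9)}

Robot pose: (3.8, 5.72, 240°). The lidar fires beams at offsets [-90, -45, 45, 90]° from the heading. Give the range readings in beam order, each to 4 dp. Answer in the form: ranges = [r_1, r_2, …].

beam 1: φ=-90°, α=150°
  cosα=-0.8660 sinα=0.5000 | (3,5) | tMaxX 0.9238 tMaxY 0.5600 | tΔX 1.1547 tΔY 2.0000
    t=0.5600 [y] (3,6)
    t=0.9238 [x] (2,6)
    t=2.0785 [x] (1,6)
    t=2.5600 [y] (1,7)
    t=3.2332 [x] (0,7) — stop
  → r_1 = 3.2332
beam 2: φ=-45°, α=195°
  cosα=-0.9659 sinα=-0.2588 | (3,5) | tMaxX 0.8282 tMaxY 2.7819 | tΔX 1.0353 tΔY 3.8637
    t=0.8282 [x] (2,5)
    t=1.8635 [x] (1,5)
    t=2.7819 [y] (1,4)
    t=2.8988 [x] (0,4) — stop
  → r_2 = 2.8988
beam 3: φ=45°, α=285°
  cosα=0.2588 sinα=-0.9659 | (3,5) | tMaxX 0.7727 tMaxY 0.7454 | tΔX 3.8637 tΔY 1.0353
    t=0.7454 [y] (3,4)
    t=0.7727 [x] (4,4)
    t=1.7807 [y] (4,3)
    t=2.8160 [y] (4,2)
    t=3.8512 [y] (4,1)
    t=4.6364 [x] (5,1) — stop
  → r_3 = 4.6364
beam 4: φ=90°, α=330°
  cosα=0.8660 sinα=-0.5000 | (3,5) | tMaxX 0.2309 tMaxY 1.4400 | tΔX 1.1547 tΔY 2.0000
    t=0.2309 [x] (4,5)
    t=1.3856 [x] (5,5)
    t=1.4400 [y] (5,4)
    t=2.5403 [x] (6,4)
    t=3.4400 [y] (6,3) — stop
  → r_4 = 3.4400

ranges = [3.2332, 2.8988, 4.6364, 3.4400]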